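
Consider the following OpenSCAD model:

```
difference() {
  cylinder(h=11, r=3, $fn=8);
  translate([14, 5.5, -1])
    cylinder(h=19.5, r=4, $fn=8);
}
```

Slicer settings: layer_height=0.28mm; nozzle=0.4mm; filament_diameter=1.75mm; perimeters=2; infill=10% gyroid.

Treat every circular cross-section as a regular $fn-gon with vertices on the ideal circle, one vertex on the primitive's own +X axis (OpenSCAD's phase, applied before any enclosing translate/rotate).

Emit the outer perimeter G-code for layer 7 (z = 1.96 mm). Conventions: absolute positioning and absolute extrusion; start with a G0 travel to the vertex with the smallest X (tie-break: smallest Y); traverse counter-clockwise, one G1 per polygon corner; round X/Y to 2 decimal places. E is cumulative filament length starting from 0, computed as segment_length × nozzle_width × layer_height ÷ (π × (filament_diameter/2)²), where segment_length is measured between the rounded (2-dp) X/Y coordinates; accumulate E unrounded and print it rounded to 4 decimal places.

At z = 1.96 mm: the r=3 cylinder contributes a regular 8-gon of circumradius 3; the r=4 cylinder at (14, 5.5) gives a regular 8-gon of circumradius 4 (constant along its height); Subtracting the remaining from the first: starting from the r=3 cylinder, the r=4 cylinder at (14, 5.5) misses the remaining region (no effect) — 1 connected region. The outline is a single polygon with 8 vertices. Extrusion per mm of travel: 0.4 × 0.28 / (π × 0.875²) = 0.046564. Accumulating E over each segment gives final E = 0.8551.

G0 X-3.00 Y0.00 Z1.96
G1 X-2.12 Y-2.12 E0.1069
G1 X0.00 Y-3.00 E0.2138
G1 X2.12 Y-2.12 E0.3206
G1 X3.00 Y0.00 E0.4275
G1 X2.12 Y2.12 E0.5344
G1 X0.00 Y3.00 E0.6413
G1 X-2.12 Y2.12 E0.7482
G1 X-3.00 Y0.00 E0.8551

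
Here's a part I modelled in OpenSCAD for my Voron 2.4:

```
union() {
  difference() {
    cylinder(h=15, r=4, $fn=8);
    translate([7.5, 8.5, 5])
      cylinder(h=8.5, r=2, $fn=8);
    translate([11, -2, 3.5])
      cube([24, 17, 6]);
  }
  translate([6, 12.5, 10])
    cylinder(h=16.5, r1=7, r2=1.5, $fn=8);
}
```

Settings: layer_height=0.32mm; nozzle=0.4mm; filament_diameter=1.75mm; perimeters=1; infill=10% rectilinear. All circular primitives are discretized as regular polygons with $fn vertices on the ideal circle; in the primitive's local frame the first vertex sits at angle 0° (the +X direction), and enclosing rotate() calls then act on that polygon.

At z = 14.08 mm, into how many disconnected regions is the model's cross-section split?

2

At z = 14.08 mm: the cylinder: section is a regular 8-gon, circumradius r=4; the cylinder at (7.5, 8.5) is absent (z outside [5, 13.5]); the cube at (11, -2) is absent (z outside [3.5, 9.5]); Taking the first minus the rest: none of the subtracted shapes is present at this height, so the r=4 cylinder is unchanged — 1 connected region; the cone at (6, 12.5) (r1=7→r2=1.5) has section circumradius 5.640 here — a regular 8-gon; Merging all regions: the 2 present regions are separate (no shared area or edge), so areas and boundary lengths simply add and each stays a separate island — 2 connected regions. The result has 2 disconnected regions.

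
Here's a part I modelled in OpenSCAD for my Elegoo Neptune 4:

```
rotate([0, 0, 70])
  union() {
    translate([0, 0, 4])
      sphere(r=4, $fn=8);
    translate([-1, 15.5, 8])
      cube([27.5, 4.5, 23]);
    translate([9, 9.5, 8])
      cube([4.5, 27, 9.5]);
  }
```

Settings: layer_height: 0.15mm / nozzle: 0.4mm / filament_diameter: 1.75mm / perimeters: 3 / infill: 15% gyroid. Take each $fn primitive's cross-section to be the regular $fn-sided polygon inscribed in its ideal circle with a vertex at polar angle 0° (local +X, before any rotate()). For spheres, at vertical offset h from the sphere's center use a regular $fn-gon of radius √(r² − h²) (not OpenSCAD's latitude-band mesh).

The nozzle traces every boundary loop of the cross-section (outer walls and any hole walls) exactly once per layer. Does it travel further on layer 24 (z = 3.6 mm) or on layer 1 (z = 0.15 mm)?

layer 24 (z = 3.6 mm)

Layer 24 (z = 3.6): the r=4 sphere contributes a regular 8-gon of circumradius √(4²−0.4²) = 3.980 (perimeter = 2·8·3.980·sin(180°/8) = 24.37 mm); the cube at (-1, 15.5) does not reach this height (z outside [8, 31]); the cube at (9, 9.5) is absent (z outside [8, 17.5]); Taking the union: only the r=4 sphere is present, so the union is just that shape — boundary = 24.37 mm; (whole slice rotated 70° about Z — lengths, areas and connectivity unchanged). So its perimeter = 24.37 mm. Layer 1 (z = 0.15): the r=4 sphere contributes a regular 8-gon of circumradius √(4²−3.85²) = 1.085 (perimeter = 2·8·1.085·sin(180°/8) = 6.64 mm); the cube at (-1, 15.5) is not intersected at this z (z outside [8, 31]); the cube at (9, 9.5) is not intersected at this z (z outside [8, 17.5]); Combining (union): only the r=4 sphere is present, so the union is just that shape — boundary = 6.64 mm; (whole slice rotated 70° about Z — lengths, areas and connectivity unchanged). So its perimeter = 6.64 mm. Layer 24 is larger (24.37 vs 6.64 mm).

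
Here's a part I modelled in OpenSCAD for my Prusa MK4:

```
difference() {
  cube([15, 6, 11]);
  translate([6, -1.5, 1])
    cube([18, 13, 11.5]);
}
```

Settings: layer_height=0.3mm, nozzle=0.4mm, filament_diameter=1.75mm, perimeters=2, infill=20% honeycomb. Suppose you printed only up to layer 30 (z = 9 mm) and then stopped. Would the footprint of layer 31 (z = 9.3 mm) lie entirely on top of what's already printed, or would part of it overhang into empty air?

entirely on top

Compare the two slices. At z = 9: the 15×6 cube contributes its full rectangle (area 90.00 mm²); the 18×13 cube at (6, -1.5) contributes its full rectangle (area 234.00 mm²); Taking the first minus the rest: starting from the 15×6 cube (90.00 mm²), the 18×13 cube at (6, -1.5) partially overlaps it — only the 54.00 mm² overlap (of its 234.00 mm²) is removed, clipping the outline — area = 36.00 mm². At z = 9.3: the 15×6 cube contributes its full rectangle (area 90.00 mm²); the 18×13 cube at (6, -1.5) contributes its full rectangle (area 234.00 mm²); Taking the first minus the rest: starting from the 15×6 cube (90.00 mm²), the 18×13 cube at (6, -1.5) partially overlaps it — only the 54.00 mm² overlap (of its 234.00 mm²) is removed, clipping the outline — area = 36.00 mm². Checking containment: the cross-section at z = 9.3 is a subset of the cross-section at z = 9.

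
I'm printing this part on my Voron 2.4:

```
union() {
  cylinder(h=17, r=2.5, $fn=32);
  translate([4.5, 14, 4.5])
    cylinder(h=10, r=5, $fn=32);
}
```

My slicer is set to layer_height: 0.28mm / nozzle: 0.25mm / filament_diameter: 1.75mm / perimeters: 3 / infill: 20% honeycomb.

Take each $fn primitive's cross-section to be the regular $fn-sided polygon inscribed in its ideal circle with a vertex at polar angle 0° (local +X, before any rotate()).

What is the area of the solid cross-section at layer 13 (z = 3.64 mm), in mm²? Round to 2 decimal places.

At z = 3.64 mm: the r=2.5 cylinder contributes a regular 32-gon of circumradius 2.5 (area = (32/2)·2.500²·sin(360°/32) = 19.51 mm²); the cylinder at (4.5, 14) is absent (z outside [4.5, 14.5]); Combining (union): only the r=2.5 cylinder is present, so the union is just that shape — area = 19.51 mm². Overall, the cross-section is a single solid region. Net area = 19.51 mm².

19.51 mm²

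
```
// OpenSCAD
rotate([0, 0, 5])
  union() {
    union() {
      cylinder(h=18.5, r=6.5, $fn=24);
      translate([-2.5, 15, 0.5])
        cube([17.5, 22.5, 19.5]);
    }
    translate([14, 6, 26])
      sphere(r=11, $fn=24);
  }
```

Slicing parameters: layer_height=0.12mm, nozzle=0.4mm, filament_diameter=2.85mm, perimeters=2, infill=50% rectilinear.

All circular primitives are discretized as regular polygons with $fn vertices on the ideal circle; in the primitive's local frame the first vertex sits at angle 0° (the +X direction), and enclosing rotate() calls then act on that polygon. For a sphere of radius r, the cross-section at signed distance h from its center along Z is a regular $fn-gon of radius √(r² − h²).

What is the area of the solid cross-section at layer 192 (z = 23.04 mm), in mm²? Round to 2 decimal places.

348.59 mm²

At z = 23.04 mm: the cylinder is absent (z outside [0, 18.5]); the cube at (-2.5, 15) is not intersected at this z (z outside [0.5, 20]); Combining (union): nothing is present at this height; the r=11 sphere at (14, 6) slices to a regular 24-gon of circumradius 10.594 (√(r²−h²) with h=2.96 from center) (area = (24/2)·10.594²·sin(360°/24) = 348.59 mm²); Merging all regions: only the r=11 sphere at (14, 6) is present, so the union is just that shape — area = 348.59 mm²; (whole slice rotated 5° about Z — lengths, areas and connectivity unchanged). Overall, the cross-section is a single solid region. Net area = 348.59 mm².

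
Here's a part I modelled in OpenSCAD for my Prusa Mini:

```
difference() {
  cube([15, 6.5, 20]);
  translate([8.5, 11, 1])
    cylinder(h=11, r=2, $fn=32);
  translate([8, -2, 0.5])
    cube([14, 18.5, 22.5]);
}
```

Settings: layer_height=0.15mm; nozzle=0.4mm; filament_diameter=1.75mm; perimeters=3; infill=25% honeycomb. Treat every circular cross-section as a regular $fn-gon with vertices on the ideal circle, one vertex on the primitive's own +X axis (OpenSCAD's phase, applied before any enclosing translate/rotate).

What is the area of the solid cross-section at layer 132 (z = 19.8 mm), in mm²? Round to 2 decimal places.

At z = 19.8 mm: the cube (footprint 15×6.5) is included at this height (area 97.50 mm²); the cylinder at (8.5, 11) is absent (z outside [1, 12]); the 14×18.5 cube at (8, -2) contributes its full rectangle (area 259.00 mm²); Taking the first minus the rest: starting from the 15×6.5 cube (97.50 mm²), the 14×18.5 cube at (8, -2) partially overlaps it — only the 45.50 mm² overlap (of its 259.00 mm²) is removed, clipping the outline — area = 52.00 mm². Overall, the cross-section is a single solid region. Net area = 52.00 mm².

52.00 mm²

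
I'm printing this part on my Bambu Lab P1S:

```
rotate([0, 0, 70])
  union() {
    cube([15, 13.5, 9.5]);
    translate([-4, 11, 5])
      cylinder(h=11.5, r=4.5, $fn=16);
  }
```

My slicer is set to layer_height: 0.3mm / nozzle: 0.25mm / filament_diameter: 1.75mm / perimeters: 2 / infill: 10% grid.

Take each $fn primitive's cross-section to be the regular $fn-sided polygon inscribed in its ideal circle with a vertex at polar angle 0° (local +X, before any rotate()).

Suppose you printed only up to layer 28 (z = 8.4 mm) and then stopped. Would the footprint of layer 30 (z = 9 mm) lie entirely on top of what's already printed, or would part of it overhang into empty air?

entirely on top

Compare the two slices. At z = 8.4: the 15×13.5 cube contributes its full rectangle (area 202.50 mm²); the r=4.5 cylinder at (-4, 11) contributes a regular 16-gon of circumradius 4.5 (area = (16/2)·4.500²·sin(360°/16) = 61.99 mm²); Merging all regions: the regions partially overlap — summed areas 264.49 mm² minus the doubly-counted overlap 1.17 mm² gives 263.33 mm² — area = 263.33 mm²; (whole slice rotated 70° about Z — lengths, areas and connectivity unchanged). At z = 9: the cube (footprint 15×13.5) is included at this height (area 202.50 mm²); the r=4.5 cylinder at (-4, 11) contributes a regular 16-gon of circumradius 4.5 (area = (16/2)·4.500²·sin(360°/16) = 61.99 mm²); Merging all regions: the regions partially overlap — summed areas 264.49 mm² minus the doubly-counted overlap 1.17 mm² gives 263.33 mm² — area = 263.33 mm²; (whole slice rotated 70° about Z — lengths, areas and connectivity unchanged). Checking containment: the cross-section at z = 9 is a subset of the cross-section at z = 8.4.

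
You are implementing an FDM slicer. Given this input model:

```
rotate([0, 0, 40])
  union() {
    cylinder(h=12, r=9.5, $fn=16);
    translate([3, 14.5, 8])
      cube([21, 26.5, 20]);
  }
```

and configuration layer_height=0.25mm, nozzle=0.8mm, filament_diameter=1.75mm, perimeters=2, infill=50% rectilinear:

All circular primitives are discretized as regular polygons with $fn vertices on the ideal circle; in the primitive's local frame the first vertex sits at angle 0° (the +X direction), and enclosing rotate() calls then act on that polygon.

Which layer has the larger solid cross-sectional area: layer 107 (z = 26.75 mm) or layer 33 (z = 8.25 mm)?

layer 33 (z = 8.25 mm)

Layer 107 (z = 26.75): the cylinder is not intersected at this z (z outside [0, 12]); the cube at (3, 14.5) is present — its section is the full 21×26.5 rectangle (area 556.50 mm²); Taking the union: only the 21×26.5 cube at (3, 14.5) is present, so the union is just that shape — area = 556.50 mm²; (whole slice rotated 40° about Z — lengths, areas and connectivity unchanged). So its area = 556.50 mm². Layer 33 (z = 8.25): the r=9.5 cylinder gives a regular 16-gon of circumradius 9.5 (constant along its height) (area = (16/2)·9.500²·sin(360°/16) = 276.30 mm²); the 21×26.5 cube at (3, 14.5) contributes its full rectangle (area 556.50 mm²); Combining (union): the 2 present regions are separate (no shared area or edge), so areas and boundary lengths simply add and each stays a separate island — area = 832.80 mm²; (whole slice rotated 40° about Z — lengths, areas and connectivity unchanged). So its area = 832.80 mm². Layer 33 is larger (832.80 vs 556.50 mm²).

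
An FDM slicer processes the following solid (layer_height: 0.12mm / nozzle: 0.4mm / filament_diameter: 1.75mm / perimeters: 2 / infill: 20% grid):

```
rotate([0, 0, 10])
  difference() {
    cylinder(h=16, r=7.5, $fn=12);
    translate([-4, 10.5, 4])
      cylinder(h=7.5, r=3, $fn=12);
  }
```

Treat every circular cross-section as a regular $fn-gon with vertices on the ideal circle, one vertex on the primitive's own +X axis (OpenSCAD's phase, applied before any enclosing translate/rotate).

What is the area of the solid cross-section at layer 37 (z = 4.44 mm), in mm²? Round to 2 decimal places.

At z = 4.44 mm: the cylinder: section is a regular 12-gon, circumradius r=7.5 (area = (12/2)·7.500²·sin(360°/12) = 168.75 mm²); the cylinder at (-4, 10.5): section is a regular 12-gon, circumradius r=3 (area = (12/2)·3.000²·sin(360°/12) = 27.00 mm²); Taking the first minus the rest: starting from the r=7.5 cylinder (168.75 mm²), the r=3 cylinder at (-4, 10.5) misses the remaining region (no effect) — area = 168.75 mm²; (rotated 10° about Z; rotation is an isometry so areas/perimeters/island counts are preserved). Overall, the cross-section is a single solid region. Net area = 168.75 mm².

168.75 mm²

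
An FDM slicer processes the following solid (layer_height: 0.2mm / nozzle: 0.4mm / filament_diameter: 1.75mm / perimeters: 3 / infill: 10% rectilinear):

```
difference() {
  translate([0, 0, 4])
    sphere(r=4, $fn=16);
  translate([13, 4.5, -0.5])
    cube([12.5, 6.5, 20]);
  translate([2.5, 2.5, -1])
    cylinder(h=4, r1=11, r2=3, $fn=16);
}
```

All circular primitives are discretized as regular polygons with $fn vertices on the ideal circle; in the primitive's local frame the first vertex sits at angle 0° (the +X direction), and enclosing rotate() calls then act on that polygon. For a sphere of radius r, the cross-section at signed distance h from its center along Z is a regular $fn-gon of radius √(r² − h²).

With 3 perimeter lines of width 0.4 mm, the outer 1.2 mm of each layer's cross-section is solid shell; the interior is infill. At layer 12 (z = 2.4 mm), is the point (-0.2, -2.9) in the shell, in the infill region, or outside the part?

shell

At z = 2.4 mm: the sphere: section is a regular 16-gon, circumradius = √(r²−h²) = √(4²−1.6²) = 3.666; the cube at (13, 4.5) is present — its section is the full 12.5×6.5 rectangle; the cone at (2.5, 2.5): at t=0.850 of its height the radius interpolates to r₁+(r₂−r₁)t = 4.200, giving a regular 16-gon of that circumradius; Subtracting the remaining from the first: starting from the r=4 sphere, the 12.5×6.5 cube at (13, 4.5) misses the remaining region (no effect); the cone at (2.5, 2.5) partially overlaps it — only the 20.78 mm² overlap (of its 54.00 mm²) is removed, clipping the outline — 1 connected region. Overall, the cross-section is a single solid region. The nearest boundary edge runs (-0.00, -3.67)→(-1.40, -3.39); distance from the point to it = 0.71 mm. The point is inside the cross-section, 0.71 mm from the nearest boundary — within the 1.2 mm shell band (3 × 0.4).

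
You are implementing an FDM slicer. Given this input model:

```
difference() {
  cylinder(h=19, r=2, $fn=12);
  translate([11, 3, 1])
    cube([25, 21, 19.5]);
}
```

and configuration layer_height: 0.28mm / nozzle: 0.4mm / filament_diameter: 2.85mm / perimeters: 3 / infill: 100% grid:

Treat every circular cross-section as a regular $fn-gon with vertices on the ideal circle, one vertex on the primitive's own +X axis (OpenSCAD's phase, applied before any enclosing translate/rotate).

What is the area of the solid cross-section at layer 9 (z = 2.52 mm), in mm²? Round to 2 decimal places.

At z = 2.52 mm: the r=2 cylinder contributes a regular 12-gon of circumradius 2 (area = (12/2)·2.000²·sin(360°/12) = 12.00 mm²); the cube at (11, 3) is present — its section is the full 25×21 rectangle (area 525.00 mm²); Subtracting the remaining from the first: starting from the r=2 cylinder (12.00 mm²), the 25×21 cube at (11, 3) misses the remaining region (no effect) — area = 12.00 mm². Overall, the cross-section is a single solid region. Net area = 12.00 mm².

12.00 mm²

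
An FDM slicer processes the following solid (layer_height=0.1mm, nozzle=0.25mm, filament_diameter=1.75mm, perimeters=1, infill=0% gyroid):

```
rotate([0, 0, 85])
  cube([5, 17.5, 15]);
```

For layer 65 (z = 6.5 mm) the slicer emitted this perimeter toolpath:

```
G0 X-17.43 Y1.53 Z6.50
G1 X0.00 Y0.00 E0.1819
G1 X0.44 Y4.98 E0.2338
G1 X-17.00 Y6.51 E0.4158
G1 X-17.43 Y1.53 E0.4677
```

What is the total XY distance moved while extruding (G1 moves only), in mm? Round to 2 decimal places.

45.00 mm

Sum the Euclidean lengths of each G1 segment: total = 45.00 mm.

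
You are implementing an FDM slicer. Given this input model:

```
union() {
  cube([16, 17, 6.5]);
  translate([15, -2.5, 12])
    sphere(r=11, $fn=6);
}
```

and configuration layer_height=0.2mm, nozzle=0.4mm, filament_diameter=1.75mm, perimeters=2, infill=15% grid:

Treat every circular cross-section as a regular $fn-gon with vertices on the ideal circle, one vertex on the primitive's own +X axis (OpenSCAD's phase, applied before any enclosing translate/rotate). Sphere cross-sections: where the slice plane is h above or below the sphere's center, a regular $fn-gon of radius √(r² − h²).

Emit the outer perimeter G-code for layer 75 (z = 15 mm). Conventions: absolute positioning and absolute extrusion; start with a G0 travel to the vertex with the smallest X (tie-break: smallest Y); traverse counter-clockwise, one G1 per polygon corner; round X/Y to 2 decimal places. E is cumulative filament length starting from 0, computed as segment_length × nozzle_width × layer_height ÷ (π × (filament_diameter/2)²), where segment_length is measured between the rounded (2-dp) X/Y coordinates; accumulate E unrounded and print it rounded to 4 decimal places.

At z = 15 mm: the cube does not reach this height (z outside [0, 6.5]); the sphere at (15, -2.5): section is a regular 6-gon, circumradius = √(r²−h²) = √(11²−3²) = 10.583; Taking the union: only the r=11 sphere at (15, -2.5) is present, so the union is just that shape — 1 connected region. The outline is a single polygon with 6 vertices. Extrusion per mm of travel: 0.4 × 0.2 / (π × 0.875²) = 0.033260. Accumulating E over each segment gives final E = 2.1122.

G0 X4.42 Y-2.50 Z15.00
G1 X9.71 Y-11.67 E0.3521
G1 X20.29 Y-11.67 E0.7040
G1 X25.58 Y-2.50 E1.0561
G1 X20.29 Y6.67 E1.4082
G1 X9.71 Y6.67 E1.7601
G1 X4.42 Y-2.50 E2.1122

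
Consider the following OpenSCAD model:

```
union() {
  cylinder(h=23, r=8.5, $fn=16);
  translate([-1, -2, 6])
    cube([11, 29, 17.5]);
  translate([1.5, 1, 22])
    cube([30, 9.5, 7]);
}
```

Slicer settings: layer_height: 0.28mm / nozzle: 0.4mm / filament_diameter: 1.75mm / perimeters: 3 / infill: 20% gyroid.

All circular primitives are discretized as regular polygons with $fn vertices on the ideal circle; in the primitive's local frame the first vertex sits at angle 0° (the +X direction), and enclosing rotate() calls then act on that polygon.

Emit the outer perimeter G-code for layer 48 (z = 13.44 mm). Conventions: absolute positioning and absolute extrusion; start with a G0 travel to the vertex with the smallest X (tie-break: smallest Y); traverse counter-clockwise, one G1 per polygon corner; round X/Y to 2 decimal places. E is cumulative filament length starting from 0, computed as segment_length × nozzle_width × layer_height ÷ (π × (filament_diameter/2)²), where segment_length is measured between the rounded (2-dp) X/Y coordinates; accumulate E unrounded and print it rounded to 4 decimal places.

G0 X-8.50 Y0.00 Z13.44
G1 X-7.85 Y-3.25 E0.1543
G1 X-6.01 Y-6.01 E0.3088
G1 X-3.25 Y-7.85 E0.4632
G1 X0.00 Y-8.50 E0.6176
G1 X3.25 Y-7.85 E0.7719
G1 X6.01 Y-6.01 E0.9264
G1 X7.85 Y-3.25 E1.0808
G1 X8.10 Y-2.00 E1.1402
G1 X10.00 Y-2.00 E1.2287
G1 X10.00 Y27.00 E2.5790
G1 X-1.00 Y27.00 E3.0912
G1 X-1.00 Y8.30 E3.9620
G1 X-3.25 Y7.85 E4.0688
G1 X-6.01 Y6.01 E4.2233
G1 X-7.85 Y3.25 E4.3777
G1 X-8.50 Y0.00 E4.5321

At z = 13.44 mm: the cylinder: section is a regular 16-gon, circumradius r=8.5; the cube at (-1, -2) (footprint 11×29) is included at this height; the cube at (1.5, 1) does not reach this height (z outside [22, 29]); Combining (union): the regions partially overlap (shared area 82.30 mm²), so overlapping operands fuse into one piece — 1 connected region. The outline is a single polygon with 16 vertices. Extrusion per mm of travel: 0.4 × 0.28 / (π × 0.875²) = 0.046564. Accumulating E over each segment gives final E = 4.5321.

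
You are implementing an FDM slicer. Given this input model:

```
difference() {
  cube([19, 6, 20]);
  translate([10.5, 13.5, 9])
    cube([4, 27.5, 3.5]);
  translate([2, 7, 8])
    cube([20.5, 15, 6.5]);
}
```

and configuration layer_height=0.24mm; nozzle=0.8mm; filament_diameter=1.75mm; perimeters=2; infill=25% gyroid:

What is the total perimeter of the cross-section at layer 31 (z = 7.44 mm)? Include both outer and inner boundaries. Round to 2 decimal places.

50.00 mm

At z = 7.44 mm: the cube is present — its section is the full 19×6 rectangle (perimeter 50.00 mm); the cube at (10.5, 13.5) does not reach this height (z outside [9, 12.5]); the cube at (2, 7) does not reach this height (z outside [8, 14.5]); Subtracting the remaining from the first: none of the subtracted shapes is present at this height, so the 19×6 cube is unchanged — boundary = 50.00 mm. Overall, the cross-section is a single solid region. Total boundary length (outer) = 50.00 mm.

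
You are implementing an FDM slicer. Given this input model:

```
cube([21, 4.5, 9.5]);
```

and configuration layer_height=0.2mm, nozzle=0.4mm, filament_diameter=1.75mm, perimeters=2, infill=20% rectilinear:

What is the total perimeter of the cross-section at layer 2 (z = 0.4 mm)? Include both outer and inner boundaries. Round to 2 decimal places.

At z = 0.4 mm: the cube is present — its section is the full 21×4.5 rectangle (perimeter 51.00 mm). Overall, the cross-section is a single solid region. Total boundary length (outer) = 51.00 mm.

51.00 mm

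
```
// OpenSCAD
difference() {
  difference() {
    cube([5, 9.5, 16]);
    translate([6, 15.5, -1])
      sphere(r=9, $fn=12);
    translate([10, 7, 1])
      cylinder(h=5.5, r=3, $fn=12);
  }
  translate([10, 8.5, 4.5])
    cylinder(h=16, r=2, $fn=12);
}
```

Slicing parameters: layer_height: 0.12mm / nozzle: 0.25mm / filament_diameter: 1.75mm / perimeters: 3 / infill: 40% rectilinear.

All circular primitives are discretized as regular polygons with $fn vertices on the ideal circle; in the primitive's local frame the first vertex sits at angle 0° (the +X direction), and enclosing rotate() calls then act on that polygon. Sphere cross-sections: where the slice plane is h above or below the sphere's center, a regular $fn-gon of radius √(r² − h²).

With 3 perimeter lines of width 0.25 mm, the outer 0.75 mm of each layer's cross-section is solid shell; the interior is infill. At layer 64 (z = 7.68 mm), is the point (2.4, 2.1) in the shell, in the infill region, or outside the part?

At z = 7.68 mm: the 5×9.5 cube contributes its full rectangle; the r=9 sphere at (6, 15.5) contributes a regular 12-gon of circumradius √(9²−8.68²) = 2.379; the cylinder at (10, 7) is absent (z outside [1, 6.5]); Subtracting the remaining from the first: starting from the 5×9.5 cube, the r=9 sphere at (6, 15.5) misses the remaining region (no effect) — 1 connected region; the r=2 cylinder at (10, 8.5) contributes a regular 12-gon of circumradius 2; After the difference (first − rest): starting from the result so far, the r=2 cylinder at (10, 8.5) misses the remaining region (no effect) — 1 connected region. Overall, the cross-section is a single solid region. The nearest boundary edge runs (5.00, 0.00)→(0.00, 0.00); distance from the point to it = 2.10 mm. The point is inside the cross-section and 2.10 mm from the nearest boundary — more than the 0.75 mm shell width (3 × 0.25), so it's in the infill interior.

infill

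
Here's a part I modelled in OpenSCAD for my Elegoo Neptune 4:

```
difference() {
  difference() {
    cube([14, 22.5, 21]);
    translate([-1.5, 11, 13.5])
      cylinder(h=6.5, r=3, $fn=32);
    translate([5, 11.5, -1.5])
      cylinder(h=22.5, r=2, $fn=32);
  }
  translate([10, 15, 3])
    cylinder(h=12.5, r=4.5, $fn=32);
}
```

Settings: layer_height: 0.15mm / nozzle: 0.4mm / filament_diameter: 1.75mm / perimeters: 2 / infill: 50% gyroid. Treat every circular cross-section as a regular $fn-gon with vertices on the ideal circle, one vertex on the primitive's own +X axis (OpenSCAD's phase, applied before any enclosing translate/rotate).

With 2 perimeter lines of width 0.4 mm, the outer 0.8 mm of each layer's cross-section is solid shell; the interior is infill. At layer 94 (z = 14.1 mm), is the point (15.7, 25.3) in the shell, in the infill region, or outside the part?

At z = 14.1 mm: the 14×22.5 cube contributes its full rectangle; the r=3 cylinder at (-1.5, 11) gives a regular 32-gon of circumradius 3 (constant along its height); the cylinder at (5, 11.5): section is a regular 32-gon, circumradius r=2; After the difference (first − rest): starting from the 14×22.5 cube, the r=3 cylinder at (-1.5, 11) partially overlaps it — only the 5.47 mm² overlap (of its 28.09 mm²) is removed, clipping the outline; the r=2 cylinder at (5, 11.5) lies wholly inside it (removes its full 12.49 mm² and its 12.55 mm outline becomes a hole wall) — 1 connected region with 1 hole; the r=4.5 cylinder at (10, 15) contributes a regular 32-gon of circumradius 4.5; Subtracting the remaining from the first: starting from that combined region, the r=4.5 cylinder at (10, 15) partially overlaps it — only the 61.37 mm² overlap (of its 63.21 mm²) is removed, clipping the outline — 1 connected region. Overall, the cross-section is a single solid region. The nearest boundary edge runs (14.00, 22.50)→(14.00, 17.02); distance from the point to it = 3.28 mm. The point is not inside any of the regions above, so it lies outside the cross-section (3.28 mm from the nearest boundary).

outside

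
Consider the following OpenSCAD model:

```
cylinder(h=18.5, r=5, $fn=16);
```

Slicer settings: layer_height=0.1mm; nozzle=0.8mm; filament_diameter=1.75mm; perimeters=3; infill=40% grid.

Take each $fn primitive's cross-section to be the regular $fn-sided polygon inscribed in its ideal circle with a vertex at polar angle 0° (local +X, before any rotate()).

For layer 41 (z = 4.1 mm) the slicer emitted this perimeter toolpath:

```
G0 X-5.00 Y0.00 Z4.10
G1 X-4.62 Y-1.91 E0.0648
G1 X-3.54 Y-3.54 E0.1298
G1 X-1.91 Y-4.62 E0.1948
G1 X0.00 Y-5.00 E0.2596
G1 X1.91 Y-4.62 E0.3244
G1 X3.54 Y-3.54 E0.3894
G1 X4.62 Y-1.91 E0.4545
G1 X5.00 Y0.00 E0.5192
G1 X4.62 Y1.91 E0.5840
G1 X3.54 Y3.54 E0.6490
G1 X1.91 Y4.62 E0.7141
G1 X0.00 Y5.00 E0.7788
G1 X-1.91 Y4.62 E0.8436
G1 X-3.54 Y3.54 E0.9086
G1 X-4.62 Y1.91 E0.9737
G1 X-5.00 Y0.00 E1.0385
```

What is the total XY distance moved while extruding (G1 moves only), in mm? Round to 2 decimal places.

Sum the Euclidean lengths of each G1 segment: total = 31.22 mm.

31.22 mm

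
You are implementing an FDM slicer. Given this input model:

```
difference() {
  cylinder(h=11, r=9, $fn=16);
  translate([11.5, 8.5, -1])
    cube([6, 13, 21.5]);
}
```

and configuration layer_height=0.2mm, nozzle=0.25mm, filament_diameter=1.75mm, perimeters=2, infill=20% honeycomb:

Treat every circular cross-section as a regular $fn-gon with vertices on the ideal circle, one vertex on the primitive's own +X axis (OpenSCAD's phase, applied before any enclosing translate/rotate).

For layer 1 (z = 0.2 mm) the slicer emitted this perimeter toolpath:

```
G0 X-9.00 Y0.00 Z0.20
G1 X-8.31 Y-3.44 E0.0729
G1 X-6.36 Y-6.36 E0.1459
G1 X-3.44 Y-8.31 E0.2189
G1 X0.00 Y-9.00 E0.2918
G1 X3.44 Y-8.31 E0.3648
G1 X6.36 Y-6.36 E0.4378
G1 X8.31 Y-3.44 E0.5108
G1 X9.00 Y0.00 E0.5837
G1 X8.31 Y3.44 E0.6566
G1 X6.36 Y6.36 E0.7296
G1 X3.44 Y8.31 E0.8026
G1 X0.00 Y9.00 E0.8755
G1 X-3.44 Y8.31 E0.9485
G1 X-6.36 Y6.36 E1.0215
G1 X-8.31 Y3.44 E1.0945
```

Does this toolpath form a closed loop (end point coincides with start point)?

no

Start point (G0): (-9.00, 0.00). End point (last G1): the path does not return to the start — open.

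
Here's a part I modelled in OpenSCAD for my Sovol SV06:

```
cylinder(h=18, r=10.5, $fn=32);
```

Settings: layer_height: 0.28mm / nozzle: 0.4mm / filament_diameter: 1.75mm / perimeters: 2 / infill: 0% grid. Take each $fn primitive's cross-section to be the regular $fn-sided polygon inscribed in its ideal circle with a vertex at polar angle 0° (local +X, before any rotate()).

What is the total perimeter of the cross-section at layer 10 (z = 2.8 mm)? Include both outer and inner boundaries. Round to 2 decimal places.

65.87 mm

At z = 2.8 mm: the cylinder: section is a regular 32-gon, circumradius r=10.5 (perimeter = 2·32·10.500·sin(180°/32) = 65.87 mm). Overall, the cross-section is a single solid region. Total boundary length (outer) = 65.87 mm.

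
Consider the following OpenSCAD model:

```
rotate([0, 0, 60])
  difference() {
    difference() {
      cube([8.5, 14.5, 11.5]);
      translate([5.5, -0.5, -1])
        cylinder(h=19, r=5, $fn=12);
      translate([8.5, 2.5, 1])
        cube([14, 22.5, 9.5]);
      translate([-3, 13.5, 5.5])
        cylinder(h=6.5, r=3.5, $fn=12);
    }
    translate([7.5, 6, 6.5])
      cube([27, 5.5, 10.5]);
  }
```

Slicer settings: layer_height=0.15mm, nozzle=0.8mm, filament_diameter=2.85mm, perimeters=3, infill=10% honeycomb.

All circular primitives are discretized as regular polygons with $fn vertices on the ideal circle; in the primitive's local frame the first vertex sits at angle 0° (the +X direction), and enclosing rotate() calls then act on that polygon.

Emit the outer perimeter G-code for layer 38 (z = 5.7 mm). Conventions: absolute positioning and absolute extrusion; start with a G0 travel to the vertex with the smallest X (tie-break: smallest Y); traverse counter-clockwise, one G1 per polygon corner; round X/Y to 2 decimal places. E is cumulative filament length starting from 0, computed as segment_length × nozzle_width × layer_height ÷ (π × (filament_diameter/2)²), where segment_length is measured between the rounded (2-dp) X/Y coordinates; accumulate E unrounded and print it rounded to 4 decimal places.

At z = 5.7 mm: the cube is present — its section is the full 8.5×14.5 rectangle; the cylinder at (5.5, -0.5): section is a regular 12-gon, circumradius r=5; the cube at (8.5, 2.5) is present — its section is the full 14×22.5 rectangle; the r=3.5 cylinder at (-3, 13.5) gives a regular 12-gon of circumradius 3.5 (constant along its height); Subtracting the remaining from the first: starting from the 8.5×14.5 cube, the r=5 cylinder at (5.5, -0.5) partially overlaps it — only the 28.49 mm² overlap (of its 75.00 mm²) is removed, clipping the outline; the 14×22.5 cube at (8.5, 2.5) misses the remaining region (no effect); the r=3.5 cylinder at (-3, 13.5) partially overlaps it — only the 0.83 mm² overlap (of its 36.75 mm²) is removed, clipping the outline — 1 connected region; the cube at (7.5, 6) is not intersected at this z (z outside [6.5, 17]); Subtracting the remaining from the first: none of the subtracted shapes is present at this height, so that combined region is unchanged — 1 connected region; (rotated 60° about Z; rotation is an isometry so areas/perimeters/island counts are preserved). The outline is a single polygon with 12 vertices. Extrusion per mm of travel: 0.8 × 0.15 / (π × 1.425²) = 0.018811. Accumulating E over each segment gives final E = 0.8509.

G0 X-12.44 Y7.45 Z5.70
G1 X-11.44 Y7.18 E0.0195
G1 X-10.16 Y5.90 E0.0535
G1 X-10.15 Y5.86 E0.0543
G1 X0.00 Y0.00 E0.2748
G1 X0.32 Y0.55 E0.2867
G1 X-1.15 Y2.01 E0.3257
G1 X-1.82 Y4.51 E0.3744
G1 X-1.15 Y7.01 E0.4231
G1 X0.68 Y8.84 E0.4718
G1 X1.37 Y9.03 E0.4852
G1 X-8.31 Y14.61 E0.6954
G1 X-12.44 Y7.45 E0.8509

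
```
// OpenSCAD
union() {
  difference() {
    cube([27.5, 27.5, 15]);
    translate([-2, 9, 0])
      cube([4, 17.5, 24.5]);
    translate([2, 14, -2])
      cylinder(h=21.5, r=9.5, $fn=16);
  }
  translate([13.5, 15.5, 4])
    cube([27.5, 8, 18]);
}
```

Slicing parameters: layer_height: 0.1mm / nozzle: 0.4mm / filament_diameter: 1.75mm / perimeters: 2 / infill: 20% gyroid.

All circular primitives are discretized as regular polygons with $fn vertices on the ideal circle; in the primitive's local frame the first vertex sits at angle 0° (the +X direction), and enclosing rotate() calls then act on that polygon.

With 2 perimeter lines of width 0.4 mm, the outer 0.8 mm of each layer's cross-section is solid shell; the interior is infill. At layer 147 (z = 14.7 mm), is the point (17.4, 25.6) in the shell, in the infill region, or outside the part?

At z = 14.7 mm: the cube is present — its section is the full 27.5×27.5 rectangle; the cube at (-2, 9) (footprint 4×17.5) is included at this height; the r=9.5 cylinder at (2, 14) gives a regular 16-gon of circumradius 9.5 (constant along its height); Subtracting the remaining from the first: starting from the 27.5×27.5 cube, the 4×17.5 cube at (-2, 9) partially overlaps it — only the 35.00 mm² overlap (of its 70.00 mm²) is removed, clipping the outline; the r=9.5 cylinder at (2, 14) partially overlaps it — only the 146.75 mm² overlap (of its 276.30 mm²) is removed, clipping the outline — 1 connected region; the cube at (13.5, 15.5) is present — its section is the full 27.5×8 rectangle; Merging all regions: the regions partially overlap (shared area 112.00 mm²), so overlapping operands fuse into one piece — 1 connected region. Overall, the cross-section is a single solid region. The nearest boundary edge runs (0.00, 27.50)→(27.50, 27.50); distance from the point to it = 1.90 mm. The point is inside the cross-section and 1.90 mm from the nearest boundary — more than the 0.8 mm shell width (2 × 0.4), so it's in the infill interior.

infill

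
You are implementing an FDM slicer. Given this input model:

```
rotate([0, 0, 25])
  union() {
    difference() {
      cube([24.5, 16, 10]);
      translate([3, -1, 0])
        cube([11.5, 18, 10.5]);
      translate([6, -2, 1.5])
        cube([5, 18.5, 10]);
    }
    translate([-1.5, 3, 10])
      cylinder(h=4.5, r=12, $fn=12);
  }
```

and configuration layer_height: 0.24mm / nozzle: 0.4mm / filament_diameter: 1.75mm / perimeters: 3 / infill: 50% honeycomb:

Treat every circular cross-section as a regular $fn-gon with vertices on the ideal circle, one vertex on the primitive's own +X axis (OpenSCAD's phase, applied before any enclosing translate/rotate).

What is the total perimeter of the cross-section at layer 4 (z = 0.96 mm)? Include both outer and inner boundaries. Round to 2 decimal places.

At z = 0.96 mm: the cube is present — its section is the full 24.5×16 rectangle (perimeter 81.00 mm); the cube at (3, -1) (footprint 11.5×18) is included at this height (perimeter 59.00 mm); the cube at (6, -2) is not intersected at this z (z outside [1.5, 11.5]); After the difference (first − rest): starting from the 24.5×16 cube, the 11.5×18 cube at (3, -1) partially overlaps it — only the 184.00 mm² overlap (of its 207.00 mm²) is removed, clipping the outline — boundary = 90.00 mm; the cylinder at (-1.5, 3) is absent (z outside [10, 14.5]); Merging all regions: only the result so far is present, so the union is just that shape — boundary = 90.00 mm; (whole slice rotated 25° about Z — lengths, areas and connectivity unchanged). Overall, the cross-section has 2 separate islands. Total boundary length (outer) = 90.00 mm.

90.00 mm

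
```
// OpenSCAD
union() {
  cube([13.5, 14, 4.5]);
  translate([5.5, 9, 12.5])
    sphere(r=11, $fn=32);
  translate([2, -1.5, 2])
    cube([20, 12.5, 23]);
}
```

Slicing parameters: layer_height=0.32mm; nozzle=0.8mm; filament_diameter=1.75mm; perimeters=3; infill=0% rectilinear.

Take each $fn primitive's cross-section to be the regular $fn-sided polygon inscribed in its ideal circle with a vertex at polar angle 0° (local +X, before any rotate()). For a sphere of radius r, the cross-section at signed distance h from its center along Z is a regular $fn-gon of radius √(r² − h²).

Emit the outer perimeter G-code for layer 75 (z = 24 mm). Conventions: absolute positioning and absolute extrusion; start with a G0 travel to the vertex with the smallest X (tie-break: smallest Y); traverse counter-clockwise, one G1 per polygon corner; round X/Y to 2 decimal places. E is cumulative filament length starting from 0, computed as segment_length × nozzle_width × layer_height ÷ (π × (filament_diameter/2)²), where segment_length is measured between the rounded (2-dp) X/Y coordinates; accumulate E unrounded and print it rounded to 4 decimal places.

At z = 24 mm: the cube is not intersected at this z (z outside [0, 4.5]); the sphere at (5.5, 9) is absent (|z−center|=11.500 > r=11); the 20×12.5 cube at (2, -1.5) contributes its full rectangle; Taking the union: only the 20×12.5 cube at (2, -1.5) is present, so the union is just that shape — 1 connected region. The outline is a single polygon with 4 vertices. Extrusion per mm of travel: 0.8 × 0.32 / (π × 0.875²) = 0.106432. Accumulating E over each segment gives final E = 6.9181.

G0 X2.00 Y-1.50 Z24.00
G1 X22.00 Y-1.50 E2.1286
G1 X22.00 Y11.00 E3.4591
G1 X2.00 Y11.00 E5.5877
G1 X2.00 Y-1.50 E6.9181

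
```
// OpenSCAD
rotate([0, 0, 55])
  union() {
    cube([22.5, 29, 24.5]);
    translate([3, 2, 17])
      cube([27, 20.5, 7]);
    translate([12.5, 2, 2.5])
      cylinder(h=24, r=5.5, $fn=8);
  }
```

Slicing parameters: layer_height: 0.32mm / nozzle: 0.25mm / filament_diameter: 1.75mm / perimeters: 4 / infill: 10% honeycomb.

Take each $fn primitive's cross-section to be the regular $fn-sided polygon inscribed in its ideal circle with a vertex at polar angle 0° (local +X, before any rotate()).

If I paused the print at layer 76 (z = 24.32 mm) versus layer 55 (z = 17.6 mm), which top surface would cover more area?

layer 55 (z = 17.6 mm)

Layer 76 (z = 24.32): the 22.5×29 cube contributes its full rectangle (area 652.50 mm²); the cube at (3, 2) is absent (z outside [17, 24]); the r=5.5 cylinder at (12.5, 2) contributes a regular 8-gon of circumradius 5.5 (area = (8/2)·5.500²·sin(360°/8) = 85.56 mm²); Merging all regions: the regions partially overlap — summed areas 738.06 mm² minus the doubly-counted overlap 63.12 mm² gives 674.94 mm² — area = 674.94 mm²; (whole slice rotated 55° about Z — lengths, areas and connectivity unchanged). So its area = 674.94 mm². Layer 55 (z = 17.6): the cube (footprint 22.5×29) is included at this height (area 652.50 mm²); the cube at (3, 2) is present — its section is the full 27×20.5 rectangle (area 553.50 mm²); the r=5.5 cylinder at (12.5, 2) gives a regular 8-gon of circumradius 5.5 (constant along its height) (area = (8/2)·5.500²·sin(360°/8) = 85.56 mm²); Taking the union: the regions partially overlap — summed areas 1291.56 mm² minus the doubly-counted overlap 462.87 mm² gives 828.69 mm² — area = 828.69 mm²; (whole slice rotated 55° about Z — lengths, areas and connectivity unchanged). So its area = 828.69 mm². Layer 55 is larger (828.69 vs 674.94 mm²).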